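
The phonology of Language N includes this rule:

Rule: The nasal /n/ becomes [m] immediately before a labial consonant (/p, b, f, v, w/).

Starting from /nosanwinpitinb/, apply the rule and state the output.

Scanning /nosanwinpitinb/: /n/ at position 1 is not in the conditioning environment; /n/ precedes the labial consonant /w/, so it assimilates in place to [m]; /n/ precedes the labial consonant /p/, so it assimilates in place to [m]; /n/ precedes the labial consonant /b/, so it assimilates in place to [m].
Result: [nosamwimpitimb].

nosamwimpitimb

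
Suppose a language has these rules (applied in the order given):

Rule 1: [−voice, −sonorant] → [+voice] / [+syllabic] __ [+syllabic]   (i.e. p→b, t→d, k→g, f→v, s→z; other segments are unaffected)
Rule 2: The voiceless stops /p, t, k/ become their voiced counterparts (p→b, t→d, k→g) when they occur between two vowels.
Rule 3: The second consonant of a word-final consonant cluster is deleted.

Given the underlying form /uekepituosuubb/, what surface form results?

Rule 1 (intervocalic voicing): /k/ is a voiceless obstruent between vowels /e/ and /e/, so it voices to [g]. /p/ is a voiceless obstruent between vowels /e/ and /i/, so it voices to [b]. /t/ is a voiceless obstruent between vowels /i/ and /u/, so it voices to [d]. /s/ is a voiceless obstruent between vowels /o/ and /u/, so it voices to [z]. /uekepituosuubb/ → uegebiduozuubb.
Rule 2 (intervocalic voicing): no segment meets the environment; /uegebiduozuubb/ is unchanged.
Rule 3 (final cluster simplification): /b/ is the second consonant of a word-final cluster /bb/, so it deletes. /uegebiduozuubb/ → uegebiduozuub.

uegebiduozuub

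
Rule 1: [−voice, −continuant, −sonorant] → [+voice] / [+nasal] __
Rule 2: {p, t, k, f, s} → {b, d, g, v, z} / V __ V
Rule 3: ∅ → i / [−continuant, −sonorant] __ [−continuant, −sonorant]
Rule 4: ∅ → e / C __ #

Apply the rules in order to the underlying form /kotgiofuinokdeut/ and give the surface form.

kotigiovuinokideute

Rule 1 (post-nasal voicing): no segment meets the environment; /kotgiofuinokdeut/ is unchanged.
Rule 2 (intervocalic voicing): /f/ is a voiceless obstruent between vowels /o/ and /u/, so it voices to [v]. /kotgiofuinokdeut/ → kotgiovuinokdeut.
Rule 3 (stop-cluster i-epenthesis): /t/ and /g/ form a stop–stop cluster, so [i] is inserted between them. /k/ and /d/ form a stop–stop cluster, so [i] is inserted between them. /kotgiovuinokdeut/ → kotigiovuinokideut.
Rule 4 (final e-epenthesis): the form ends in the consonant /t/, so [e] is inserted word-finally. /kotigiovuinokideut/ → kotigiovuinokideute.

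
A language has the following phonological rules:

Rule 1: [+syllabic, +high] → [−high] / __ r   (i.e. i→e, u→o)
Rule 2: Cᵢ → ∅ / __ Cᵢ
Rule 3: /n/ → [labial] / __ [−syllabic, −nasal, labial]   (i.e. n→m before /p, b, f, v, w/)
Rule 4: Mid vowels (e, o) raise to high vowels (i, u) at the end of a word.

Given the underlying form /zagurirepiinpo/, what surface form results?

zagorerepiimpu

Rule 1 (pre-rhotic lowering): /u/ is a high vowel immediately before /r/, so it lowers to [o]. /i/ is a high vowel immediately before /r/, so it lowers to [e]. /zagurirepiinpo/ → zagorerepiinpo.
Rule 2 (degemination): no segment meets the environment; /zagorerepiinpo/ is unchanged.
Rule 3 (nasal place assimilation): /n/ precedes the labial consonant /p/, so it assimilates in place to [m]. /zagorerepiinpo/ → zagorerepiimpo.
Rule 4 (final vowel raising): /o/ is a mid vowel in word-final position, so it raises to [u]. /zagorerepiimpo/ → zagorerepiimpu.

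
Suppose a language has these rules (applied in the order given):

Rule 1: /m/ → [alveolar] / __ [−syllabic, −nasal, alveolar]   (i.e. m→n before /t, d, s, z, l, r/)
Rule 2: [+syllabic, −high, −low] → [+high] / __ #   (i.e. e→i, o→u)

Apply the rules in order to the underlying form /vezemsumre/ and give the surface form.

vezensunri

Rule 1 (nasal place assimilation): /m/ precedes the alveolar consonant /s/, so it assimilates in place to [n]. /m/ precedes the alveolar consonant /r/, so it assimilates in place to [n]. /vezemsumre/ → vezensunre.
Rule 2 (final vowel raising): /e/ is a mid vowel in word-final position, so it raises to [i]. /vezensunre/ → vezensunri.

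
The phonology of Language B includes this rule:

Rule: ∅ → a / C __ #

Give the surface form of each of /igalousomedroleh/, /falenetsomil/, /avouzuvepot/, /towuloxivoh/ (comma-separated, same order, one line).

/igalousomedroleh/: the form ends in the consonant /h/, so [a] is inserted word-finally. → [igalousomedroleha].
/falenetsomil/: the form ends in the consonant /l/, so [a] is inserted word-finally. → [falenetsomila].
/avouzuvepot/: the form ends in the consonant /t/, so [a] is inserted word-finally. → [avouzuvepota].
/towuloxivoh/: the form ends in the consonant /h/, so [a] is inserted word-finally. → [towuloxivoha].

igalousomedroleha, falenetsomila, avouzuvepota, towuloxivoha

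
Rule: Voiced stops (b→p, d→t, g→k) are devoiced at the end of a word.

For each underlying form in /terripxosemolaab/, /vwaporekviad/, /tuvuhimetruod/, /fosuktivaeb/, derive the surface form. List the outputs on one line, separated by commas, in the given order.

/terripxosemolaab/: /b/ is a voiced stop in word-final position, so it devoices to [p]. → [terripxosemolaap].
/vwaporekviad/: /d/ is a voiced stop in word-final position, so it devoices to [t]. → [vwaporekviat].
/tuvuhimetruod/: /d/ is a voiced stop in word-final position, so it devoices to [t]. → [tuvuhimetruot].
/fosuktivaeb/: /b/ is a voiced stop in word-final position, so it devoices to [p]. → [fosuktivaep].

terripxosemolaap, vwaporekviat, tuvuhimetruot, fosuktivaep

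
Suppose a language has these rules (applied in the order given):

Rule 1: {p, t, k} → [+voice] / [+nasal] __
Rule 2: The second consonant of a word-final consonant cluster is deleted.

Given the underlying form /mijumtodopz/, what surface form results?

Rule 1 (post-nasal voicing): /t/ is a voiceless stop immediately after the nasal /m/, so it voices to [d]. /mijumtodopz/ → mijumdodopz.
Rule 2 (final cluster simplification): /z/ is the second consonant of a word-final cluster /pz/, so it deletes. /mijumdodopz/ → mijumdodop.

mijumdodop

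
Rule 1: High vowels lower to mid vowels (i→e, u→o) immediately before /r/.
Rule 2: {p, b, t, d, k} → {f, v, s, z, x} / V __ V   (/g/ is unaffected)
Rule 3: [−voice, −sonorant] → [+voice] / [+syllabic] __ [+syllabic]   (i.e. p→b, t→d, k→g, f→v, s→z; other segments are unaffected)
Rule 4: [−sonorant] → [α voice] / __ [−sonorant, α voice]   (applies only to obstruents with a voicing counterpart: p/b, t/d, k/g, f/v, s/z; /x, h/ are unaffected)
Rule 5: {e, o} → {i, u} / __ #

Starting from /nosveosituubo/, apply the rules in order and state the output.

nozveozizuuvu

Rule 1 (pre-rhotic lowering): no segment meets the environment; /nosveosituubo/ is unchanged.
Rule 2 (intervocalic spirantization): /t/ is a stop between vowels /i/ and /u/, so it spirantizes to the fricative [s]. /b/ is a stop between vowels /u/ and /o/, so it spirantizes to the fricative [v]. /nosveosituubo/ → nosveosisuuvo.
Rule 3 (intervocalic voicing): /s/ is a voiceless obstruent between vowels /o/ and /i/, so it voices to [z]. /s/ is a voiceless obstruent between vowels /i/ and /u/, so it voices to [z]. /nosveosisuuvo/ → nosveozizuuvo.
Rule 4 (regressive voicing assimilation): /s/ precedes the voiced obstruent /v/, so it voices to [z] by assimilation. /nosveozizuuvo/ → nozveozizuuvo.
Rule 5 (final vowel raising): /o/ is a mid vowel in word-final position, so it raises to [u]. /nozveozizuuvo/ → nozveozizuuvu.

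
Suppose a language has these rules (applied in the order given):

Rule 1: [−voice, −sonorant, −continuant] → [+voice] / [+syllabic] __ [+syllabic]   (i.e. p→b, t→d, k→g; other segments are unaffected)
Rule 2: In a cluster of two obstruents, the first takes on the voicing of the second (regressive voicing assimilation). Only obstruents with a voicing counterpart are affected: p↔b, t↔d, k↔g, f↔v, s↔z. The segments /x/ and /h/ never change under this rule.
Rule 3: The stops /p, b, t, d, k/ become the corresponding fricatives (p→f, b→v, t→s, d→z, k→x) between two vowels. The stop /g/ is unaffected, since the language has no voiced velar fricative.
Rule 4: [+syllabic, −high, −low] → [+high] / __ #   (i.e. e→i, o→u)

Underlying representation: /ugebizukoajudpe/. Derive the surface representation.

Rule 1 (intervocalic voicing): /k/ is a voiceless stop between vowels /u/ and /o/, so it voices to [g]. /ugebizukoajudpe/ → ugebizugoajudpe.
Rule 2 (regressive voicing assimilation): /d/ precedes the voiceless obstruent /p/, so it devoices to [t] by assimilation. /ugebizugoajudpe/ → ugebizugoajutpe.
Rule 3 (intervocalic spirantization): /b/ is a stop between vowels /e/ and /i/, so it spirantizes to the fricative [v]. /ugebizugoajutpe/ → ugevizugoajutpe.
Rule 4 (final vowel raising): /e/ is a mid vowel in word-final position, so it raises to [i]. /ugevizugoajutpe/ → ugevizugoajutpi.

ugevizugoajutpi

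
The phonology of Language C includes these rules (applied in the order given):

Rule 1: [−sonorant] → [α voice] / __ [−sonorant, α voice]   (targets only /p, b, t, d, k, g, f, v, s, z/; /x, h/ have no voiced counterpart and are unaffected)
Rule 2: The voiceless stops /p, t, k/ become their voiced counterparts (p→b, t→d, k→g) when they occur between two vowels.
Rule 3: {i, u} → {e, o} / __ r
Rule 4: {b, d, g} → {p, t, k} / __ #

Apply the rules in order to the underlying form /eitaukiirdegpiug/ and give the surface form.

Rule 1 (regressive voicing assimilation): /g/ precedes the voiceless obstruent /p/, so it devoices to [k] by assimilation. /eitaukiirdegpiug/ → eitaukiirdekpiug.
Rule 2 (intervocalic voicing): /t/ is a voiceless stop between vowels /i/ and /a/, so it voices to [d]. /k/ is a voiceless stop between vowels /u/ and /i/, so it voices to [g]. /eitaukiirdekpiug/ → eidaugiirdekpiug.
Rule 3 (pre-rhotic lowering): /i/ is a high vowel immediately before /r/, so it lowers to [e]. /eidaugiirdekpiug/ → eidaugierdekpiug.
Rule 4 (final devoicing): /g/ is a voiced stop in word-final position, so it devoices to [k]. /eidaugierdekpiug/ → eidaugierdekpiuk.

eidaugierdekpiuk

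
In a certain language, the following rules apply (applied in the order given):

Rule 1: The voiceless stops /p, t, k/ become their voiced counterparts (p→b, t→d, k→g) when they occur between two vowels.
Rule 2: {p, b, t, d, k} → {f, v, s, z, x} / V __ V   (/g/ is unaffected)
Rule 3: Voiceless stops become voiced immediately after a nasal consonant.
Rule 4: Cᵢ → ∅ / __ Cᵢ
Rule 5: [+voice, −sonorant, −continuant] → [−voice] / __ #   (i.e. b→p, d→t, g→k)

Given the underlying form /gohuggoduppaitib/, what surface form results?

Rule 1 (intervocalic voicing): /t/ is a voiceless stop between vowels /i/ and /i/, so it voices to [d]. /gohuggoduppaitib/ → gohuggoduppaidib.
Rule 2 (intervocalic spirantization): /d/ is a stop between vowels /o/ and /u/, so it spirantizes to the fricative [z]. /d/ is a stop between vowels /i/ and /i/, so it spirantizes to the fricative [z]. /gohuggoduppaidib/ → gohuggozuppaizib.
Rule 3 (post-nasal voicing): no segment meets the environment; /gohuggozuppaizib/ is unchanged.
Rule 4 (degemination): /gg/ is a geminate; the first /g/ deletes. /pp/ is a geminate; the first /p/ deletes. /gohuggozuppaizib/ → gohugozupaizib.
Rule 5 (final devoicing): /b/ is a voiced stop in word-final position, so it devoices to [p]. /gohugozupaizib/ → gohugozupaizip.

gohugozupaizip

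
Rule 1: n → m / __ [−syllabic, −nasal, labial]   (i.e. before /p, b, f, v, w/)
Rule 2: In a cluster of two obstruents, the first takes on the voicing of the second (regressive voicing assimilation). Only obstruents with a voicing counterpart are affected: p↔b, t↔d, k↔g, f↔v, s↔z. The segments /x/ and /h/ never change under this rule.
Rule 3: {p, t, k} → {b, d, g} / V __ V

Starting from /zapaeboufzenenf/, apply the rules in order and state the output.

Rule 1 (nasal place assimilation): /n/ precedes the labial consonant /f/, so it assimilates in place to [m]. /zapaeboufzenenf/ → zapaeboufzenemf.
Rule 2 (regressive voicing assimilation): /f/ precedes the voiced obstruent /z/, so it voices to [v] by assimilation. /zapaeboufzenemf/ → zapaebouvzenemf.
Rule 3 (intervocalic voicing): /p/ is a voiceless stop between vowels /a/ and /a/, so it voices to [b]. /zapaebouvzenemf/ → zabaebouvzenemf.

zabaebouvzenemf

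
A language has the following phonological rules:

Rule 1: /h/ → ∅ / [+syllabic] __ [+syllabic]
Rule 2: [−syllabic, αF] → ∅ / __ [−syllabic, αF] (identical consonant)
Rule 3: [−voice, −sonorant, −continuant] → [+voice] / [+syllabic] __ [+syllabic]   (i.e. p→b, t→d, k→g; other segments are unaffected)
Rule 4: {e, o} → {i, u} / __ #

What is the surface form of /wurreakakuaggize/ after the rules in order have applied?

wureagaguagizi

Rule 1 (intervocalic h-deletion): no segment meets the environment; /wurreakakuaggize/ is unchanged.
Rule 2 (degemination): /rr/ is a geminate; the first /r/ deletes. /gg/ is a geminate; the first /g/ deletes. /wurreakakuaggize/ → wureakakuagize.
Rule 3 (intervocalic voicing): /k/ is a voiceless stop between vowels /a/ and /a/, so it voices to [g]. /k/ is a voiceless stop between vowels /a/ and /u/, so it voices to [g]. /wureakakuagize/ → wureagaguagize.
Rule 4 (final vowel raising): /e/ is a mid vowel in word-final position, so it raises to [i]. /wureagaguagize/ → wureagaguagizi.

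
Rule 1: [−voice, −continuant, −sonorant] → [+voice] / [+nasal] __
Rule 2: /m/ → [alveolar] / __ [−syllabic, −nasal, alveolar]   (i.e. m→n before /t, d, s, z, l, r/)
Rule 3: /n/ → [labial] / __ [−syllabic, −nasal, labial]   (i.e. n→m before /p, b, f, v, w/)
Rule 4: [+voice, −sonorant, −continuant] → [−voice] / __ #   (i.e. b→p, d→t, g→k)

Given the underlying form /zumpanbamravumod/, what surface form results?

Rule 1 (post-nasal voicing): /p/ is a voiceless stop immediately after the nasal /m/, so it voices to [b]. /zumpanbamravumod/ → zumbanbamravumod.
Rule 2 (nasal place assimilation): /m/ precedes the alveolar consonant /r/, so it assimilates in place to [n]. /zumbanbamravumod/ → zumbanbanravumod.
Rule 3 (nasal place assimilation): /n/ precedes the labial consonant /b/, so it assimilates in place to [m]. /zumbanbanravumod/ → zumbambanravumod.
Rule 4 (final devoicing): /d/ is a voiced stop in word-final position, so it devoices to [t]. /zumbambanravumod/ → zumbambanravumot.

zumbambanravumot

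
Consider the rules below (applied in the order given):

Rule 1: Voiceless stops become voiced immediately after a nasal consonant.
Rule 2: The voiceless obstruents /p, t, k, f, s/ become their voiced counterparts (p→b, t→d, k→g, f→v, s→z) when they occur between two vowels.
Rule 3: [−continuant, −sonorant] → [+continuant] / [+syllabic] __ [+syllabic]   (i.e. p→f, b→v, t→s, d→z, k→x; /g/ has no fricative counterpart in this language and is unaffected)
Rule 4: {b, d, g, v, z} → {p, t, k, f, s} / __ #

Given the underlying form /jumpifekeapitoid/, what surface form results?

jumbivegeavizoit

Rule 1 (post-nasal voicing): /p/ is a voiceless stop immediately after the nasal /m/, so it voices to [b]. /jumpifekeapitoid/ → jumbifekeapitoid.
Rule 2 (intervocalic voicing): /f/ is a voiceless obstruent between vowels /i/ and /e/, so it voices to [v]. /k/ is a voiceless obstruent between vowels /e/ and /e/, so it voices to [g]. /p/ is a voiceless obstruent between vowels /a/ and /i/, so it voices to [b]. /t/ is a voiceless obstruent between vowels /i/ and /o/, so it voices to [d]. /jumbifekeapitoid/ → jumbivegeabidoid.
Rule 3 (intervocalic spirantization): /b/ is a stop between vowels /a/ and /i/, so it spirantizes to the fricative [v]. /d/ is a stop between vowels /i/ and /o/, so it spirantizes to the fricative [z]. /jumbivegeabidoid/ → jumbivegeavizoid.
Rule 4 (final devoicing): /d/ is a voiced obstruent in word-final position, so it devoices to [t]. /jumbivegeavizoid/ → jumbivegeavizoit.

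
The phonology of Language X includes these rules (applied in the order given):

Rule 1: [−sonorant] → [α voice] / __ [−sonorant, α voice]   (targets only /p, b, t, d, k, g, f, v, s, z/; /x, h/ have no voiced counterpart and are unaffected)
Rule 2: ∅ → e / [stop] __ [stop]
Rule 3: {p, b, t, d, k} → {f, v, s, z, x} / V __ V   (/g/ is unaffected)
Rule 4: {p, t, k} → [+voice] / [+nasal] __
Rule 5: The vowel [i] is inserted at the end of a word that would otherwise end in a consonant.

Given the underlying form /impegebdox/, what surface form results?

imbegevezoxi

Rule 1 (regressive voicing assimilation): no segment meets the environment; /impegebdox/ is unchanged.
Rule 2 (stop-cluster e-epenthesis): /b/ and /d/ form a stop–stop cluster, so [e] is inserted between them. /impegebdox/ → impegebedox.
Rule 3 (intervocalic spirantization): /b/ is a stop between vowels /e/ and /e/, so it spirantizes to the fricative [v]. /d/ is a stop between vowels /e/ and /o/, so it spirantizes to the fricative [z]. /impegebedox/ → impegevezox.
Rule 4 (post-nasal voicing): /p/ is a voiceless stop immediately after the nasal /m/, so it voices to [b]. /impegevezox/ → imbegevezox.
Rule 5 (final i-epenthesis): the form ends in the consonant /x/, so [i] is inserted word-finally. /imbegevezox/ → imbegevezoxi.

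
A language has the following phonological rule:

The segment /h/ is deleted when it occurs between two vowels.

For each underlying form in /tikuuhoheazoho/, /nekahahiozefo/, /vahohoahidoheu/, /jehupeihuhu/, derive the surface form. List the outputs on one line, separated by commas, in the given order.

/tikuuhoheazoho/: /h/ occurs between vowels /u/ and /o/, so it deletes. /h/ occurs between vowels /o/ and /e/, so it deletes. /h/ occurs between vowels /o/ and /o/, so it deletes. → [tikuuoeazoo].
/nekahahiozefo/: /h/ occurs between vowels /a/ and /a/, so it deletes. /h/ occurs between vowels /a/ and /i/, so it deletes. → [nekaaiozefo].
/vahohoahidoheu/: /h/ occurs between vowels /a/ and /o/, so it deletes. /h/ occurs between vowels /o/ and /o/, so it deletes. /h/ occurs between vowels /a/ and /i/, so it deletes. /h/ occurs between vowels /o/ and /e/, so it deletes. → [vaooaidoeu].
/jehupeihuhu/: /h/ occurs between vowels /e/ and /u/, so it deletes. /h/ occurs between vowels /i/ and /u/, so it deletes. /h/ occurs between vowels /u/ and /u/, so it deletes. → [jeupeiuu].

tikuuoeazoo, nekaaiozefo, vaooaidoeu, jeupeiuu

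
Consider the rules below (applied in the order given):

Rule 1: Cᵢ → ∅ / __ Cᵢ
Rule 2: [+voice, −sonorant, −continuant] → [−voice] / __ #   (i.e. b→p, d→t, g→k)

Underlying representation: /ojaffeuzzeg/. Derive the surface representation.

Rule 1 (degemination): /ff/ is a geminate; the first /f/ deletes. /zz/ is a geminate; the first /z/ deletes. /ojaffeuzzeg/ → ojafeuzeg.
Rule 2 (final devoicing): /g/ is a voiced stop in word-final position, so it devoices to [k]. /ojafeuzeg/ → ojafeuzek.

ojafeuzek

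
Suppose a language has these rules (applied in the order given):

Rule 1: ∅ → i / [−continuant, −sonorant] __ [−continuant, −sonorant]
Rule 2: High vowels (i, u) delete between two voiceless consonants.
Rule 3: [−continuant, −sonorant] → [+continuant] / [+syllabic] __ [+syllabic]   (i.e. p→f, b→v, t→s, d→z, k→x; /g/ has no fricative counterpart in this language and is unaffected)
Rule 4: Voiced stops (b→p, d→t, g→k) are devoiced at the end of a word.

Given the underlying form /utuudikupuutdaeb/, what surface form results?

usuuzikpuusizaep

Rule 1 (stop-cluster i-epenthesis): /t/ and /d/ form a stop–stop cluster, so [i] is inserted between them. /utuudikupuutdaeb/ → utuudikupuutidaeb.
Rule 2 (high vowel syncope): /u/ is a high vowel flanked by voiceless consonants /k/ and /p/, so it deletes. /utuudikupuutidaeb/ → utuudikpuutidaeb.
Rule 3 (intervocalic spirantization): /t/ is a stop between vowels /u/ and /u/, so it spirantizes to the fricative [s]. /d/ is a stop between vowels /u/ and /i/, so it spirantizes to the fricative [z]. /t/ is a stop between vowels /u/ and /i/, so it spirantizes to the fricative [s]. /d/ is a stop between vowels /i/ and /a/, so it spirantizes to the fricative [z]. /utuudikpuutidaeb/ → usuuzikpuusizaeb.
Rule 4 (final devoicing): /b/ is a voiced stop in word-final position, so it devoices to [p]. /usuuzikpuusizaeb/ → usuuzikpuusizaep.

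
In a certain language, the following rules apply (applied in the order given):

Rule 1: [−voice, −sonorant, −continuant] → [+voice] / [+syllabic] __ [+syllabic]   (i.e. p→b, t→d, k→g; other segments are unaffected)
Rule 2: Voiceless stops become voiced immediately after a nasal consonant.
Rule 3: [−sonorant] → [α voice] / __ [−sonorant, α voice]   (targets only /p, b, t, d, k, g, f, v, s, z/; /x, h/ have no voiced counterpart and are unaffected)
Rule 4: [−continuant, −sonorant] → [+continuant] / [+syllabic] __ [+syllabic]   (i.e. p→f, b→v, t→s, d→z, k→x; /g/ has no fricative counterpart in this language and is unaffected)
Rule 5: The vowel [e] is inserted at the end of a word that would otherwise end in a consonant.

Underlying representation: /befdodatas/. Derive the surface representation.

Rule 1 (intervocalic voicing): /t/ is a voiceless stop between vowels /a/ and /a/, so it voices to [d]. /befdodatas/ → befdodadas.
Rule 2 (post-nasal voicing): no segment meets the environment; /befdodadas/ is unchanged.
Rule 3 (regressive voicing assimilation): /f/ precedes the voiced obstruent /d/, so it voices to [v] by assimilation. /befdodadas/ → bevdodadas.
Rule 4 (intervocalic spirantization): /d/ is a stop between vowels /o/ and /a/, so it spirantizes to the fricative [z]. /d/ is a stop between vowels /a/ and /a/, so it spirantizes to the fricative [z]. /bevdodadas/ → bevdozazas.
Rule 5 (final e-epenthesis): the form ends in the consonant /s/, so [e] is inserted word-finally. /bevdozazas/ → bevdozazase.

bevdozazase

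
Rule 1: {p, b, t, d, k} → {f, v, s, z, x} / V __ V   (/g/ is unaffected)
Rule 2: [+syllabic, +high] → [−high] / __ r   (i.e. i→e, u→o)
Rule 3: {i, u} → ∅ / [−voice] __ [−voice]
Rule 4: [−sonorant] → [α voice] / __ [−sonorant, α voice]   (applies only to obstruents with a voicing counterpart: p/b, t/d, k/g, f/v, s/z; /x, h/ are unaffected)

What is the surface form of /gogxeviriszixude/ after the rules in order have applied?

gokxeverizzixuze

Rule 1 (intervocalic spirantization): /d/ is a stop between vowels /u/ and /e/, so it spirantizes to the fricative [z]. /gogxeviriszixude/ → gogxeviriszixuze.
Rule 2 (pre-rhotic lowering): /i/ is a high vowel immediately before /r/, so it lowers to [e]. /gogxeviriszixuze/ → gogxeveriszixuze.
Rule 3 (high vowel syncope): no segment meets the environment; /gogxeveriszixuze/ is unchanged.
Rule 4 (regressive voicing assimilation): /g/ precedes the voiceless obstruent /x/, so it devoices to [k] by assimilation. /s/ precedes the voiced obstruent /z/, so it voices to [z] by assimilation. /gogxeveriszixuze/ → gokxeverizzixuze.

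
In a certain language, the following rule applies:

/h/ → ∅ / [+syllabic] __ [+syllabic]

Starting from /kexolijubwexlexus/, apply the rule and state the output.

No segment of /kexolijubwexlexus/ meets the structural description of the rule, so the form surfaces unchanged.

kexolijubwexlexus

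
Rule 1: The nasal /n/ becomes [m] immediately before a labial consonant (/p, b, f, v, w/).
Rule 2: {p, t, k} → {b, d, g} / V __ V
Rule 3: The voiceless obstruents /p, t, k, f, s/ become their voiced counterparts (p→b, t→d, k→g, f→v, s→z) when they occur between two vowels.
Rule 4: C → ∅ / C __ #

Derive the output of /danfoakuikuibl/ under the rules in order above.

damfoaguiguib

Rule 1 (nasal place assimilation): /n/ precedes the labial consonant /f/, so it assimilates in place to [m]. /danfoakuikuibl/ → damfoakuikuibl.
Rule 2 (intervocalic voicing): /k/ is a voiceless stop between vowels /a/ and /u/, so it voices to [g]. /k/ is a voiceless stop between vowels /i/ and /u/, so it voices to [g]. /damfoakuikuibl/ → damfoaguiguibl.
Rule 3 (intervocalic voicing): no segment meets the environment; /damfoaguiguibl/ is unchanged.
Rule 4 (final cluster simplification): /l/ is the second consonant of a word-final cluster /bl/, so it deletes. /damfoaguiguibl/ → damfoaguiguib.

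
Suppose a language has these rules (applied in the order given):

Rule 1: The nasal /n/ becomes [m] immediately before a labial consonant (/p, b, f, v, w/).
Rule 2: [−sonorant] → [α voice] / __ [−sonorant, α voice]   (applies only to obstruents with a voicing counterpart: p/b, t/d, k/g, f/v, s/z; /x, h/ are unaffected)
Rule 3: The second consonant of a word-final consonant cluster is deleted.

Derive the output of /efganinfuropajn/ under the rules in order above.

evganimfuropaj

Rule 1 (nasal place assimilation): /n/ precedes the labial consonant /f/, so it assimilates in place to [m]. /efganinfuropajn/ → efganimfuropajn.
Rule 2 (regressive voicing assimilation): /f/ precedes the voiced obstruent /g/, so it voices to [v] by assimilation. /efganimfuropajn/ → evganimfuropajn.
Rule 3 (final cluster simplification): /n/ is the second consonant of a word-final cluster /jn/, so it deletes. /evganimfuropajn/ → evganimfuropaj.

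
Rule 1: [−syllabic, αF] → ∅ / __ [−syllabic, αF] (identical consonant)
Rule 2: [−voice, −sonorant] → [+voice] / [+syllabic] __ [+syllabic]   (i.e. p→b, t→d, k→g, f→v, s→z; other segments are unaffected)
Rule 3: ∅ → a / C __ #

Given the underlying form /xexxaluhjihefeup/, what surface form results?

xexaluhjiheveupa

Rule 1 (degemination): /xx/ is a geminate; the first /x/ deletes. /xexxaluhjihefeup/ → xexaluhjihefeup.
Rule 2 (intervocalic voicing): /f/ is a voiceless obstruent between vowels /e/ and /e/, so it voices to [v]. /xexaluhjihefeup/ → xexaluhjiheveup.
Rule 3 (final a-epenthesis): the form ends in the consonant /p/, so [a] is inserted word-finally. /xexaluhjiheveup/ → xexaluhjiheveupa.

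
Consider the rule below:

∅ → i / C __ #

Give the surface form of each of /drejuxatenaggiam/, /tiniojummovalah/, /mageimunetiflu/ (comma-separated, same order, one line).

drejuxatenaggiami, tiniojummovalahi, mageimunetiflu

/drejuxatenaggiam/: the form ends in the consonant /m/, so [i] is inserted word-finally. → [drejuxatenaggiami].
/tiniojummovalah/: the form ends in the consonant /h/, so [i] is inserted word-finally. → [tiniojummovalahi].
/mageimunetiflu/: the rule's environment is not met; surfaces unchanged as [mageimunetiflu].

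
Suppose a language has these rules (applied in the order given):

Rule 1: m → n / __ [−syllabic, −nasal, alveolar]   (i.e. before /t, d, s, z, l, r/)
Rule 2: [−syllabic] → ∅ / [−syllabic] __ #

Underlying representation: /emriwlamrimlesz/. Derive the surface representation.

enriwlanrinles

Rule 1 (nasal place assimilation): /m/ precedes the alveolar consonant /r/, so it assimilates in place to [n]. /m/ precedes the alveolar consonant /r/, so it assimilates in place to [n]. /m/ precedes the alveolar consonant /l/, so it assimilates in place to [n]. /emriwlamrimlesz/ → enriwlanrinlesz.
Rule 2 (final cluster simplification): /z/ is the second consonant of a word-final cluster /sz/, so it deletes. /enriwlanrinlesz/ → enriwlanrinles.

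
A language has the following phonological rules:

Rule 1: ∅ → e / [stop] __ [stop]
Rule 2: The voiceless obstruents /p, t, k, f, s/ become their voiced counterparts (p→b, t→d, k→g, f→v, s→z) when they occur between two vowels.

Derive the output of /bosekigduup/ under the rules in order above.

Rule 1 (stop-cluster e-epenthesis): /g/ and /d/ form a stop–stop cluster, so [e] is inserted between them. /bosekigduup/ → bosekigeduup.
Rule 2 (intervocalic voicing): /s/ is a voiceless obstruent between vowels /o/ and /e/, so it voices to [z]. /k/ is a voiceless obstruent between vowels /e/ and /i/, so it voices to [g]. /bosekigeduup/ → bozegigeduup.

bozegigeduup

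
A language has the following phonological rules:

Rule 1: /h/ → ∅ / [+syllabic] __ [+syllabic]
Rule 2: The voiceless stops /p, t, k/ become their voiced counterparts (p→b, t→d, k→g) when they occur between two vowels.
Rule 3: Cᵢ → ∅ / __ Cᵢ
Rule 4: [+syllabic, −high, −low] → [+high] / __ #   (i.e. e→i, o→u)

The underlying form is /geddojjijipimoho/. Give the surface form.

Rule 1 (intervocalic h-deletion): /h/ occurs between vowels /o/ and /o/, so it deletes. /geddojjijipimoho/ → geddojjijipimoo.
Rule 2 (intervocalic voicing): /p/ is a voiceless stop between vowels /i/ and /i/, so it voices to [b]. /geddojjijipimoo/ → geddojjijibimoo.
Rule 3 (degemination): /dd/ is a geminate; the first /d/ deletes. /jj/ is a geminate; the first /j/ deletes. /geddojjijibimoo/ → gedojijibimoo.
Rule 4 (final vowel raising): /o/ is a mid vowel in word-final position, so it raises to [u]. /gedojijibimoo/ → gedojijibimou.

gedojijibimou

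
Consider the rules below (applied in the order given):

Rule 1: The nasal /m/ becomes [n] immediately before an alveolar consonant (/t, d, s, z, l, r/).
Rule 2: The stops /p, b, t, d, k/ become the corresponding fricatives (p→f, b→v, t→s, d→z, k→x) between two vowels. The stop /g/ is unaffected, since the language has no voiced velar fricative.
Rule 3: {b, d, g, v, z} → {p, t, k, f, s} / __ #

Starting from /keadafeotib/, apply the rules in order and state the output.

keazafeosip

Rule 1 (nasal place assimilation): no segment meets the environment; /keadafeotib/ is unchanged.
Rule 2 (intervocalic spirantization): /d/ is a stop between vowels /a/ and /a/, so it spirantizes to the fricative [z]. /t/ is a stop between vowels /o/ and /i/, so it spirantizes to the fricative [s]. /keadafeotib/ → keazafeosib.
Rule 3 (final devoicing): /b/ is a voiced obstruent in word-final position, so it devoices to [p]. /keazafeosib/ → keazafeosip.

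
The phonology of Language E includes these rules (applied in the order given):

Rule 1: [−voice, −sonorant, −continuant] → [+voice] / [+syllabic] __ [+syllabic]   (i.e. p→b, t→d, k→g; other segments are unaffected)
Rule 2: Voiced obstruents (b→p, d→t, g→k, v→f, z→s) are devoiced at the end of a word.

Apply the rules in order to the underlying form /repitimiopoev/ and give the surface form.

rebidimioboef

Rule 1 (intervocalic voicing): /p/ is a voiceless stop between vowels /e/ and /i/, so it voices to [b]. /t/ is a voiceless stop between vowels /i/ and /i/, so it voices to [d]. /p/ is a voiceless stop between vowels /o/ and /o/, so it voices to [b]. /repitimiopoev/ → rebidimioboev.
Rule 2 (final devoicing): /v/ is a voiced obstruent in word-final position, so it devoices to [f]. /rebidimioboev/ → rebidimioboef.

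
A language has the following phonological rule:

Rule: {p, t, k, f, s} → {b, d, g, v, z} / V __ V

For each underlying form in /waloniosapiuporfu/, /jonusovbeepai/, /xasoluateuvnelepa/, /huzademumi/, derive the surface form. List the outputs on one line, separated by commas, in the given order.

/waloniosapiuporfu/: /s/ is a voiceless obstruent between vowels /o/ and /a/, so it voices to [z]. /p/ is a voiceless obstruent between vowels /a/ and /i/, so it voices to [b]. /p/ is a voiceless obstruent between vowels /u/ and /o/, so it voices to [b]. → [waloniozabiuborfu].
/jonusovbeepai/: /s/ is a voiceless obstruent between vowels /u/ and /o/, so it voices to [z]. /p/ is a voiceless obstruent between vowels /e/ and /a/, so it voices to [b]. → [jonuzovbeebai].
/xasoluateuvnelepa/: /s/ is a voiceless obstruent between vowels /a/ and /o/, so it voices to [z]. /t/ is a voiceless obstruent between vowels /a/ and /e/, so it voices to [d]. /p/ is a voiceless obstruent between vowels /e/ and /a/, so it voices to [b]. → [xazoluadeuvneleba].
/huzademumi/: the rule's environment is not met; surfaces unchanged as [huzademumi].

waloniozabiuborfu, jonuzovbeebai, xazoluadeuvneleba, huzademumi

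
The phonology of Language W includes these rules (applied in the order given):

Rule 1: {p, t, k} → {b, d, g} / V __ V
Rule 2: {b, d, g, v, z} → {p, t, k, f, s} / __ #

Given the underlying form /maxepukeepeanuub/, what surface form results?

Rule 1 (intervocalic voicing): /p/ is a voiceless stop between vowels /e/ and /u/, so it voices to [b]. /k/ is a voiceless stop between vowels /u/ and /e/, so it voices to [g]. /p/ is a voiceless stop between vowels /e/ and /e/, so it voices to [b]. /maxepukeepeanuub/ → maxebugeebeanuub.
Rule 2 (final devoicing): /b/ is a voiced obstruent in word-final position, so it devoices to [p]. /maxebugeebeanuub/ → maxebugeebeanuup.

maxebugeebeanuup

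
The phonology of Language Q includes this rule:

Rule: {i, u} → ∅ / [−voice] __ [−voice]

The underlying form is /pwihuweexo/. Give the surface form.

pwihuweexo

No segment of /pwihuweexo/ meets the structural description of the rule, so the form surfaces unchanged.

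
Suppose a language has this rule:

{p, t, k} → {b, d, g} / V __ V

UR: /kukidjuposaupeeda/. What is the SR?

/k/ is a voiceless stop between vowels /u/ and /i/, so it voices to [g].
/p/ is a voiceless stop between vowels /u/ and /o/, so it voices to [b].
/p/ is a voiceless stop between vowels /u/ and /e/, so it voices to [b].
Surface form: [kugidjubosaubeeda].

kugidjubosaubeeda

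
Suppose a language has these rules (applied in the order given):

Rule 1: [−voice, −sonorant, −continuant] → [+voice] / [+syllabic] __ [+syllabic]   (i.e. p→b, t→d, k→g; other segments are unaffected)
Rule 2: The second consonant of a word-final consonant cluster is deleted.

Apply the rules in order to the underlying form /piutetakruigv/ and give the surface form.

Rule 1 (intervocalic voicing): /t/ is a voiceless stop between vowels /u/ and /e/, so it voices to [d]. /t/ is a voiceless stop between vowels /e/ and /a/, so it voices to [d]. /piutetakruigv/ → piudedakruigv.
Rule 2 (final cluster simplification): /v/ is the second consonant of a word-final cluster /gv/, so it deletes. /piudedakruigv/ → piudedakruig.

piudedakruig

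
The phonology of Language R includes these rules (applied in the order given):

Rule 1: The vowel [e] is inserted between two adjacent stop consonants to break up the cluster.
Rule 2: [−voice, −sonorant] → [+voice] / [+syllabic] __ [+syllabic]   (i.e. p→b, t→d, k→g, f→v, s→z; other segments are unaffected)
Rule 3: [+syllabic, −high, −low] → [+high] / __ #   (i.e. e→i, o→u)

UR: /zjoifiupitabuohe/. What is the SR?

zjoiviubidabuohi

Rule 1 (stop-cluster e-epenthesis): no segment meets the environment; /zjoifiupitabuohe/ is unchanged.
Rule 2 (intervocalic voicing): /f/ is a voiceless obstruent between vowels /i/ and /i/, so it voices to [v]. /p/ is a voiceless obstruent between vowels /u/ and /i/, so it voices to [b]. /t/ is a voiceless obstruent between vowels /i/ and /a/, so it voices to [d]. /zjoifiupitabuohe/ → zjoiviubidabuohe.
Rule 3 (final vowel raising): /e/ is a mid vowel in word-final position, so it raises to [i]. /zjoiviubidabuohe/ → zjoiviubidabuohi.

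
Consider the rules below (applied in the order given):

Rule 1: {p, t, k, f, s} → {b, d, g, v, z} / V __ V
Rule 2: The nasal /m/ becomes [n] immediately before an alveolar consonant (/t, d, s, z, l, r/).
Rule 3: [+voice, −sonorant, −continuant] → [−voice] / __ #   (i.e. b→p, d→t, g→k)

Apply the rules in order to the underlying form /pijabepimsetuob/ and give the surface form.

Rule 1 (intervocalic voicing): /p/ is a voiceless obstruent between vowels /e/ and /i/, so it voices to [b]. /t/ is a voiceless obstruent between vowels /e/ and /u/, so it voices to [d]. /pijabepimsetuob/ → pijabebimseduob.
Rule 2 (nasal place assimilation): /m/ precedes the alveolar consonant /s/, so it assimilates in place to [n]. /pijabebimseduob/ → pijabebinseduob.
Rule 3 (final devoicing): /b/ is a voiced stop in word-final position, so it devoices to [p]. /pijabebinseduob/ → pijabebinseduop.

pijabebinseduop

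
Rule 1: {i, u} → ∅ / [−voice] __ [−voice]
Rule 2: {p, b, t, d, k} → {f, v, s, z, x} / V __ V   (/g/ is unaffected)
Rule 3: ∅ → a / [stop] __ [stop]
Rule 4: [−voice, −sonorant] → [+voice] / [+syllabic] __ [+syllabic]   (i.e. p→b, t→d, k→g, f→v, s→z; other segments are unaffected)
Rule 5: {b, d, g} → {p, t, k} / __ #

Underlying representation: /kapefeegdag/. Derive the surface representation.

Rule 1 (high vowel syncope): no segment meets the environment; /kapefeegdag/ is unchanged.
Rule 2 (intervocalic spirantization): /p/ is a stop between vowels /a/ and /e/, so it spirantizes to the fricative [f]. /kapefeegdag/ → kafefeegdag.
Rule 3 (stop-cluster a-epenthesis): /g/ and /d/ form a stop–stop cluster, so [a] is inserted between them. /kafefeegdag/ → kafefeegadag.
Rule 4 (intervocalic voicing): /f/ is a voiceless obstruent between vowels /a/ and /e/, so it voices to [v]. /f/ is a voiceless obstruent between vowels /e/ and /e/, so it voices to [v]. /kafefeegadag/ → kaveveegadag.
Rule 5 (final devoicing): /g/ is a voiced stop in word-final position, so it devoices to [k]. /kaveveegadag/ → kaveveegadak.

kaveveegadak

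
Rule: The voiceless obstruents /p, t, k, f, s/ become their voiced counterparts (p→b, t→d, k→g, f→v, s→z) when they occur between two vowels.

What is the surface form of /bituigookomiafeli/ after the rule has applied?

biduigoogomiaveli

/t/ is a voiceless obstruent between vowels /i/ and /u/, so it voices to [d].
/k/ is a voiceless obstruent between vowels /o/ and /o/, so it voices to [g].
/f/ is a voiceless obstruent between vowels /a/ and /e/, so it voices to [v].
Surface form: [biduigoogomiaveli].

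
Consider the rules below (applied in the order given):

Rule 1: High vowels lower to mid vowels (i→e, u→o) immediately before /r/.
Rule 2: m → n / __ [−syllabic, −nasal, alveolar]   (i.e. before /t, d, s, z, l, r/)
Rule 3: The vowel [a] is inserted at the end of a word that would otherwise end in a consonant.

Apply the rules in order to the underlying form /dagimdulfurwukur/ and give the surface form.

Rule 1 (pre-rhotic lowering): /u/ is a high vowel immediately before /r/, so it lowers to [o]. /u/ is a high vowel immediately before /r/, so it lowers to [o]. /dagimdulfurwukur/ → dagimdulforwukor.
Rule 2 (nasal place assimilation): /m/ precedes the alveolar consonant /d/, so it assimilates in place to [n]. /dagimdulforwukor/ → dagindulforwukor.
Rule 3 (final a-epenthesis): the form ends in the consonant /r/, so [a] is inserted word-finally. /dagindulforwukor/ → dagindulforwukora.

dagindulforwukora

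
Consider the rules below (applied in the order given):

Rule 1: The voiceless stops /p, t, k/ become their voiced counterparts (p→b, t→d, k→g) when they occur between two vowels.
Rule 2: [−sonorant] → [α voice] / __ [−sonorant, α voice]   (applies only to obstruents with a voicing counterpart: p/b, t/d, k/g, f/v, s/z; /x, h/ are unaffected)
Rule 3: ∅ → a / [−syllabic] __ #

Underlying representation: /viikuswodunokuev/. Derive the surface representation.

Rule 1 (intervocalic voicing): /k/ is a voiceless stop between vowels /i/ and /u/, so it voices to [g]. /k/ is a voiceless stop between vowels /o/ and /u/, so it voices to [g]. /viikuswodunokuev/ → viiguswodunoguev.
Rule 2 (regressive voicing assimilation): no segment meets the environment; /viiguswodunoguev/ is unchanged.
Rule 3 (final a-epenthesis): the form ends in the consonant /v/, so [a] is inserted word-finally. /viiguswodunoguev/ → viiguswodunogueva.

viiguswodunogueva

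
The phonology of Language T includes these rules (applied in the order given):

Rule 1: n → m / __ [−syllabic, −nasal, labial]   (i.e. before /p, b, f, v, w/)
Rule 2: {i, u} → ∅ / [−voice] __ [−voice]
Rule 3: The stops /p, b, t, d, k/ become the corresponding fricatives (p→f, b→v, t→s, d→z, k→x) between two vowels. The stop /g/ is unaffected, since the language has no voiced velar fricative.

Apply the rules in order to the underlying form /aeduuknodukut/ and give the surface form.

aezuuknozukt

Rule 1 (nasal place assimilation): no segment meets the environment; /aeduuknodukut/ is unchanged.
Rule 2 (high vowel syncope): /u/ is a high vowel flanked by voiceless consonants /k/ and /t/, so it deletes. /aeduuknodukut/ → aeduuknodukt.
Rule 3 (intervocalic spirantization): /d/ is a stop between vowels /e/ and /u/, so it spirantizes to the fricative [z]. /d/ is a stop between vowels /o/ and /u/, so it spirantizes to the fricative [z]. /aeduuknodukt/ → aezuuknozukt.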